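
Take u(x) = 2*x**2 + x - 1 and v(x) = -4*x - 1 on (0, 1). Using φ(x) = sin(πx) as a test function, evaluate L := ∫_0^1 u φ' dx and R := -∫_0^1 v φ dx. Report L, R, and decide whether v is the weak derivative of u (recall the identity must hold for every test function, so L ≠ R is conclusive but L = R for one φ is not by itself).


LHS = -6/π, RHS = 6/π. No, v is not the weak derivative of u.

u(x) = 2*x**2 + x - 1, classical derivative u'(x) = 4*x + 1.
φ(x) = sin(πx), so φ'(x) = π*cos(π*x).
Note φ(0) = φ(1) = 0, so the boundary term u·φ vanishes.
LHS = ∫_0^1 u(x) φ'(x) dx = ∫_0^1 (2*π*x^2*cos(π*x) + π*x*cos(π*x) - π*cos(π*x)) dx. Term by term:
  ∫_0^1 -π*cos(π*x) dx = 0;  ∫_0^1 π*x*cos(π*x) dx = -2/π;  ∫_0^1 2*π*x^2*cos(π*x) dx = -4/π.
Sum: 0 − 2/π − 4/π = -6/π.
So LHS = -6/π.
∫_0^1 v(x) φ(x) dx = ∫_0^1 (-4*x*sin(π*x) - sin(π*x)) dx. Term by term:
  ∫_0^1 -sin(π*x) dx = -2/π;  ∫_0^1 -4*x*sin(π*x) dx = -4/π.
Sum: -2/π − 4/π = -6/π.
So RHS = -∫_0^1 v(x) φ(x) dx = 6/π.
LHS − RHS = -12/π ≠ 0, so the identity fails.
(For a valid weak derivative the identity must hold for EVERY test function, in particular this one. The failure shows v is NOT the weak derivative of u.)
Correct weak derivative would be u'(x) = 4*x + 1.


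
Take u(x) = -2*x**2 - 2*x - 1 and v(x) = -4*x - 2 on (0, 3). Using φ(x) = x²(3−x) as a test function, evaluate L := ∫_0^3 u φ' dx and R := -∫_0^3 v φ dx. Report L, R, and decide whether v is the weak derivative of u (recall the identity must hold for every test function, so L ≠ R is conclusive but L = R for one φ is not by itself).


LHS = 621/10, RHS = 621/10. Yes, v = u' weakly.

u(x) = -2*x**2 - 2*x - 1, classical derivative u'(x) = -4*x - 2.
φ(x) = x²(3−x), so φ'(x) = 3*x*(2 - x).
Note φ(0) = φ(3) = 0, so the boundary term u·φ vanishes.
LHS = ∫_0^3 u(x) φ'(x) dx = ∫_0^3 (6*x^4 - 6*x^3 - 9*x^2 - 6*x) dx. Term by term:
  ∫_0^3 6*x^4 dx = 1458/5;  ∫_0^3 -6*x^3 dx = -243/2;  ∫_0^3 -9*x^2 dx = -81;
  ∫_0^3 -6*x dx = -27.
Sum: 1458/5 − 243/2 − 81 − 27 = 621/10.
So LHS = 621/10.
∫_0^3 v(x) φ(x) dx = ∫_0^3 (4*x^4 - 10*x^3 - 6*x^2) dx. Term by term:
  ∫_0^3 4*x^4 dx = 972/5;  ∫_0^3 -10*x^3 dx = -405/2;  ∫_0^3 -6*x^2 dx = -54.
Sum: 972/5 − 405/2 − 54 = -621/10.
So RHS = -∫_0^3 v(x) φ(x) dx = 621/10.
LHS = RHS, so the identity holds for this test φ.
Moreover u is smooth here and v(x) = u'(x) = -4*x - 2 pointwise, so the identity holds for every test function. Hence v is the weak derivative of u.


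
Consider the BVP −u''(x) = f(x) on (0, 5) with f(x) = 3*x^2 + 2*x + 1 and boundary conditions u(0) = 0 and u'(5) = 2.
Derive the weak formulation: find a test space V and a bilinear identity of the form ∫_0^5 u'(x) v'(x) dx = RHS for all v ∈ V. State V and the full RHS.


V = {v ∈ H^1(0, 5) : v(0) = 0} (test functions vanish at x = 0 where u is specified); weak form: ∫_0^5 u'v' dx = ∫_0^5 (3*x^2 + 2*x + 1) v dx + 2·v(5) for all v ∈ V.

Multiply both sides by a test function v and integrate from 0 to 5:
  ∫_0^5 −u''(x) v(x) dx = ∫_0^5 f(x) v(x) dx.
Integrate the LHS by parts once:
  ∫_0^5 −u'' v dx = −[u'(x) v(x)]_0^5 + ∫_0^5 u'(x) v'(x) dx.
Thus ∫_0^5 u'(x) v'(x) dx = ∫_0^5 f(x) v(x) dx + [u'(x) v(x)]_0^5.
Choose V so that boundary terms are either known or forced to vanish.
Mixed BC: u(0) = 0 (Dirichlet) and u'(5) = 2 (Neumann). Define V = {v ∈ H^1(0, 5) : v(0) = 0}. Then [u' v]_0^5 = u'(5)·v(5) − u'(0)·0 = 2·v(5).
Weak formulation: find u (satisfying any essential BC) such that ∫_0^5 u'(x) v'(x) dx = ∫_0^5 f v dx + 2·v(5) for all v ∈ V (Dirichlet at 0 absorbed into V; Neumann datum at x = 5 contributes the boundary term).
Substituting f(x) = 3*x^2 + 2*x + 1, the right-hand side is ∫_0^5 (3*x^2 + 2*x + 1) v dx + 2·v(5).


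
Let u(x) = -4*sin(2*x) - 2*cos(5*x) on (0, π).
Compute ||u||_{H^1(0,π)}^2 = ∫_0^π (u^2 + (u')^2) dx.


||u||_{H^1(0,π)}^2 = -1664/21 + 92*π

u'(x) = 10*sin(5*x) - 8*cos(2*x).
Expand u² and (u')² and integrate term by term on (0, π), using: for integers n ≥ 1, ∫_0^π sin²(nx) dx = ∫_0^π cos²(nx) dx = π/2; for n ≠ n', ∫_0^π sin(nx)sin(n'x) dx = ∫_0^π cos(nx)cos(n'x) dx = 0; and by product-to-sum, ∫_0^π sin(nx)cos(n'x) dx = ½∫_0^π [sin((n+n')x) + sin((n−n')x)] dx, which is 0 when n+n' is even and 2n/(n²−n'²) when n+n' is odd (it need not vanish on (0, π)).
  u² squared terms: (-4)²·∫sin(2x)² dx = 16·π/2 = 8*π;  (-2)²·∫cos(5x)² dx = 4·π/2 = 2*π.
  u² cross terms: 2·(-4)·(-2)·∫sin(2x)·cos(5x) dx = 16·(-4/21) = -64/21.
  So ∫_0^π u² dx = 8*π + 2*π − 64/21 = -64/21 + 10*π.
  (u')² squared terms: (-8)²·∫cos(2x)² dx = 64·π/2 = 32*π;  (10)²·∫sin(5x)² dx = 100·π/2 = 50*π.
  (u')² cross terms: 2·(-8)·(10)·∫cos(2x)·sin(5x) dx = -160·(10/21) = -1600/21.
  So ∫_0^π (u')² dx = 32*π + 50*π − 1600/21 = -1600/21 + 82*π.
||u||_{H^1}^2 = (-64/21 + 10*π) + (-1600/21 + 82*π) = -1664/21 + 92*π.


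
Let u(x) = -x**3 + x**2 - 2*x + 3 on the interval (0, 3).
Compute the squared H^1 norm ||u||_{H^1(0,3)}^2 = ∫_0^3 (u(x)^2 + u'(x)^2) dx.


||u||_{H^1}^2 = 34113/70

The H^1 norm (squared) on an interval (0, L) is
  ||u||_{H^1}^2 = ∫_0^L u(x)^2 dx + ∫_0^L u'(x)^2 dx.
Compute u'(x) = -3*x**2 + 2*x - 2.
Then u(x)^2 = x**6 - 2*x**5 + 5*x**4 - 10*x**3 + 10*x**2 - 12*x + 9 and u'(x)^2 = 9*x**4 - 12*x**3 + 16*x**2 - 8*x + 4.
Integrate each monomial from 0 to 3 using ∫_0^3 c·x^n dx = c·3^(n+1)/(n+1):
  ∫_0^3 u(x)^2 dx = ∫_0^3 (x^6 - 2*x^5 + 5*x^4 - 10*x^3 + 10*x^2 - 12*x + 9) dx. Term by term:
    ∫_0^3 x^6 dx = 2187/7;  ∫_0^3 -2*x^5 dx = -243;  ∫_0^3 5*x^4 dx = 243;
    ∫_0^3 -10*x^3 dx = -405/2;  ∫_0^3 10*x^2 dx = 90;  ∫_0^3 -12*x dx = -54;
    ∫_0^3 9 dx = 27.
  Sum: 2187/7 − 243 + 243 − 405/2 + 90 − 54 + 27 = 2421/14.
  ∫_0^3 u'(x)^2 dx = ∫_0^3 (9*x^4 - 12*x^3 + 16*x^2 - 8*x + 4) dx. Term by term:
    ∫_0^3 9*x^4 dx = 2187/5;  ∫_0^3 -12*x^3 dx = -243;  ∫_0^3 16*x^2 dx = 144;
    ∫_0^3 -8*x dx = -36;  ∫_0^3 4 dx = 12.
  Sum: 2187/5 − 243 + 144 − 36 + 12 = 1572/5.
Adding: ||u||_{H^1}^2 = 2421/14 + 1572/5 = 34113/70.


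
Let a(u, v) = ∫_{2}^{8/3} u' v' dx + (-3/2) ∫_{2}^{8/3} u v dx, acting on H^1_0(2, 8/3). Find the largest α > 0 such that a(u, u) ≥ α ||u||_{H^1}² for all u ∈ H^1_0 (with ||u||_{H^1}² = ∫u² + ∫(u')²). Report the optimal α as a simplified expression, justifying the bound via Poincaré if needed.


α = 3*(-2 + 3*π^2)/(4 + 9*π^2)

Coercivity of a(·,·) on H^1_0(2, 8/3) means a(u, u) ≥ α ||u||_{H^1}² for every u ∈ H^1_0.
The interval has length L = 2/3, and Poincaré/coercivity depend only on L. Here a(u, u) = ∫(u')² + (-3/2)·∫u².
Here c = -3/2 < 0 with |c| < (π/L)² = 9*π^2/4, so coercivity still holds. The condition a(u,u) ≥ α||u||_{H^1}² reads (1−α)∫(u')² ≥ (α−c)∫u². Any admissible α is ≤ 1 (rapidly oscillating u have ∫u²/∫(u')² → 0), and α = 1 would force 0 ≥ (1−c)∫u², impossible since c < 1; so 1−α > 0. By the sharp Poincaré inequality on H^1_0 of an interval of length L, ∫(u')² ≥ (π/L)²∫u² with equality for the first sine mode sin(π(x−x₀)/L) (x₀ the left endpoint), so the inequality holds for all u iff (1−α)(π/L)² ≥ α − c, i.e. α ≤ ((π/L)² + c)/((π/L)² + 1) = (1 + c(L/π)²)/(1 + (L/π)²). (Direct route, valid since c ≤ 0: Poincaré gives c∫u² ≥ c(L/π)²∫(u')², so a(u,u) ≥ (1 + c(L/π)²)∫(u')², while ||u||_{H^1}² ≤ (1 + (L/π)²)∫(u')²; dividing yields the same α.) With (π/L)² = 9*π^2/4 and c = -3/2, the largest admissible constant is α = ((π/L)² + c)/((π/L)² + 1).
Simplifying, α = 3*(-2 + 3*π^2)/(4 + 9*π^2).


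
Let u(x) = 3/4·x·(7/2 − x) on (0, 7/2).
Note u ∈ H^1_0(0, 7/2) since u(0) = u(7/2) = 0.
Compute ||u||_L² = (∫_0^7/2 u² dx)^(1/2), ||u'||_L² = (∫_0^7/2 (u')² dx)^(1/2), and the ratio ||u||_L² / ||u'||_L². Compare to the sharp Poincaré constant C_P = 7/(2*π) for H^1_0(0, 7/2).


||u||_L² / ||u'||_L² = 7*sqrt(10)/20 < C_P = 7/(2*π).

u(x) = 3/4·x·(7/2 − x), so u'(x) = 21/8 - 3*x/2.
u(x) = 3/4·x·(7/2 − x) vanishes at x = 0 and x = 7/2, so u ∈ H^1_0(0, 7/2). Differentiate via the product rule and integrate the resulting polynomials term by term.
  ∫_0^7/2 u² dx = ∫_0^7/2 (9*x^4/16 - 63*x^3/16 + 441*x^2/64) dx. Term by term:
    ∫_0^7/2 9*x^4/16 dx = 151263/2560;  ∫_0^7/2 -63*x^3/16 dx = -151263/1024;  ∫_0^7/2 441*x^2/64 dx = 50421/512.
  Sum: 151263/2560 − 151263/1024 + 50421/512 = 50421/5120.
  ∫_0^7/2 (u')² dx = ∫_0^7/2 (9*x^2/4 - 63*x/8 + 441/64) dx. Term by term:
    ∫_0^7/2 9*x^2/4 dx = 1029/32;  ∫_0^7/2 -63*x/8 dx = -3087/64;  ∫_0^7/2 441/64 dx = 3087/128.
  Sum: 1029/32 − 3087/64 + 3087/128 = 1029/128.
∫_0^7/2 u² dx = 50421/5120, so ||u||_L² = 49*sqrt(105)/160.
∫_0^7/2 (u')² dx = 1029/128, so ||u'||_L² = 7*sqrt(42)/16.
Ratio ||u||_L² / ||u'||_L² = 7*sqrt(10)/20.
Sharp Poincaré constant on H^1_0(0, 7/2) is C_P = L/π = 7/(2*π), achieved by sin(2*π/7·x).
A polynomial bump cannot attain the sharp Poincaré constant (only the first sine eigenfunction does), so the ratio is strictly less than C_P, consistent with ||u||_L² ≤ C_P ||u'||_L².


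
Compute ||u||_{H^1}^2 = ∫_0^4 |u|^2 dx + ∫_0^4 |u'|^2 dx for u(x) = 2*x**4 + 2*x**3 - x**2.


||u||_{H^1}^2 = 24835840/63

The H^1 norm (squared) on an interval (0, L) is
  ||u||_{H^1}^2 = ∫_0^L u(x)^2 dx + ∫_0^L u'(x)^2 dx.
Compute u'(x) = 8*x**3 + 6*x**2 - 2*x.
Then u(x)^2 = 4*x**8 + 8*x**7 - 4*x**5 + x**4 and u'(x)^2 = 64*x**6 + 96*x**5 + 4*x**4 - 24*x**3 + 4*x**2.
Integrate each monomial from 0 to 4 using ∫_0^4 c·x^n dx = c·4^(n+1)/(n+1):
  ∫_0^4 u(x)^2 dx = ∫_0^4 (4*x^8 + 8*x^7 - 4*x^5 + x^4) dx. Term by term:
    ∫_0^4 4*x^8 dx = 1048576/9;  ∫_0^4 8*x^7 dx = 65536;  ∫_0^4 -4*x^5 dx = -8192/3;
    ∫_0^4 x^4 dx = 1024/5.
  Sum: 1048576/9 + 65536 − 8192/3 + 1024/5 = 8078336/45.
  ∫_0^4 u'(x)^2 dx = ∫_0^4 (64*x^6 + 96*x^5 + 4*x^4 - 24*x^3 + 4*x^2) dx. Term by term:
    ∫_0^4 64*x^6 dx = 1048576/7;  ∫_0^4 96*x^5 dx = 65536;  ∫_0^4 4*x^4 dx = 4096/5;
    ∫_0^4 -24*x^3 dx = -1536;  ∫_0^4 4*x^2 dx = 256/3.
  Sum: 1048576/7 + 65536 + 4096/5 − 1536 + 256/3 = 22543616/105.
Adding: ||u||_{H^1}^2 = 8078336/45 + 22543616/105 = 24835840/63.


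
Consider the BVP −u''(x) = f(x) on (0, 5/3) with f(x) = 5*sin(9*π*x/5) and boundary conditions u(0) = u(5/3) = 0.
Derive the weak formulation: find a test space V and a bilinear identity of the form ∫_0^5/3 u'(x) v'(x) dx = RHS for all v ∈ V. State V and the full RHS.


V = H^1_0(0, 5/3) (so v(0) = v(5/3) = 0); weak form: ∫_0^5/3 u'v' dx = ∫_0^5/3 (5*sin(9*π*x/5)) v dx for all v ∈ V.

Multiply both sides by a test function v and integrate from 0 to 5/3:
  ∫_0^5/3 −u''(x) v(x) dx = ∫_0^5/3 f(x) v(x) dx.
Integrate the LHS by parts once:
  ∫_0^5/3 −u'' v dx = −[u'(x) v(x)]_0^5/3 + ∫_0^5/3 u'(x) v'(x) dx.
Thus ∫_0^5/3 u'(x) v'(x) dx = ∫_0^5/3 f(x) v(x) dx + [u'(x) v(x)]_0^5/3.
Choose V so that boundary terms are either known or forced to vanish.
u is Dirichlet: u(0) = u(5/3) = 0. Let V = H^1_0(0, 5/3); then v(0) = v(5/3) = 0, and [u' v]_0^5/3 = 0.
Weak formulation: find u (satisfying any essential BC) such that ∫_0^5/3 u'(x) v'(x) dx = ∫_0^5/3 f v dx for all v ∈ V.
Substituting f(x) = 5*sin(9*π*x/5), the right-hand side is ∫_0^5/3 (5*sin(9*π*x/5)) v dx.


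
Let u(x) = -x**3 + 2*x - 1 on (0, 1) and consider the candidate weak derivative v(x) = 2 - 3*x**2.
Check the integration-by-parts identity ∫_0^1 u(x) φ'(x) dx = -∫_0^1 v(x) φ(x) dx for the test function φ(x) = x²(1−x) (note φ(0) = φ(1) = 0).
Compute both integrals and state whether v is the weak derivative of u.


LHS = -1/15, RHS = -1/15. Yes, v = u' weakly.

u(x) = -x**3 + 2*x - 1, classical derivative u'(x) = 2 - 3*x**2.
φ(x) = x²(1−x), so φ'(x) = x*(2 - 3*x).
Note φ(0) = φ(1) = 0, so the boundary term u·φ vanishes.
LHS = ∫_0^1 u(x) φ'(x) dx = ∫_0^1 (3*x^5 - 2*x^4 - 6*x^3 + 7*x^2 - 2*x) dx. Term by term:
  ∫_0^1 3*x^5 dx = 1/2;  ∫_0^1 -2*x^4 dx = -2/5;  ∫_0^1 -6*x^3 dx = -3/2;
  ∫_0^1 7*x^2 dx = 7/3;  ∫_0^1 -2*x dx = -1.
Sum: 1/2 − 2/5 − 3/2 + 7/3 − 1 = -1/15.
So LHS = -1/15.
∫_0^1 v(x) φ(x) dx = ∫_0^1 (3*x^5 - 3*x^4 - 2*x^3 + 2*x^2) dx. Term by term:
  ∫_0^1 3*x^5 dx = 1/2;  ∫_0^1 -3*x^4 dx = -3/5;  ∫_0^1 -2*x^3 dx = -1/2;
  ∫_0^1 2*x^2 dx = 2/3.
Sum: 1/2 − 3/5 − 1/2 + 2/3 = 1/15.
So RHS = -∫_0^1 v(x) φ(x) dx = -1/15.
LHS = RHS, so the identity holds for this test φ.
Moreover u is smooth here and v(x) = u'(x) = 2 - 3*x**2 pointwise, so the identity holds for every test function. Hence v is the weak derivative of u.


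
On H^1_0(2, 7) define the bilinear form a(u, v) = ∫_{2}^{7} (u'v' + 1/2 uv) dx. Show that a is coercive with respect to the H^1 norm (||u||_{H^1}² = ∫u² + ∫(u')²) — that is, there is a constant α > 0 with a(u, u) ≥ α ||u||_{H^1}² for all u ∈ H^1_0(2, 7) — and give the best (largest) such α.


α = (π^2 + 25/2)/(π^2 + 25)

Coercivity of a(·,·) on H^1_0(2, 7) means a(u, u) ≥ α ||u||_{H^1}² for every u ∈ H^1_0.
The interval has length L = 5, and Poincaré/coercivity depend only on L. Here a(u, u) = ∫(u')² + (1/2)·∫u².
Here 0 < c = 1/2 < 1. The condition a(u,u) ≥ α||u||_{H^1}² reads (1−α)∫(u')² ≥ (α−c)∫u². Any admissible α is ≤ 1 (rapidly oscillating u have ∫u²/∫(u')² → 0), and α = 1 would force 0 ≥ (1−c)∫u², impossible since c < 1; so 1−α > 0. By the sharp Poincaré inequality on H^1_0 of an interval of length L, ∫(u')² ≥ (π/L)²∫u² with equality for the first sine mode sin(π(x−x₀)/L) (x₀ the left endpoint), so the inequality holds for all u iff (1−α)(π/L)² ≥ α − c, i.e. α ≤ ((π/L)² + c)/((π/L)² + 1) = (1 + c(L/π)²)/(1 + (L/π)²). With (π/L)² = π^2/25 and c = 1/2, the largest admissible constant is α = ((π/L)² + c)/((π/L)² + 1).
Simplifying, α = (π^2 + 25/2)/(π^2 + 25).


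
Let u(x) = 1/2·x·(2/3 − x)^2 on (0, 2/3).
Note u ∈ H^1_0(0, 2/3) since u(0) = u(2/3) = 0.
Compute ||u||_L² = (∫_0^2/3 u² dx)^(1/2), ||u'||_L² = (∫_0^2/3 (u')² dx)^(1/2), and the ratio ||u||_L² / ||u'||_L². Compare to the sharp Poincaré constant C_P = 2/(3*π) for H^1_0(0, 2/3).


||u||_L² / ||u'||_L² = sqrt(14)/21 < C_P = 2/(3*π).

u(x) = 1/2·x·(2/3 − x)^2, so u'(x) = (3*x - 2)*(9*x - 2)/18.
u(x) = 1/2·x·(2/3 − x)^2 vanishes at x = 0 and x = 2/3, so u ∈ H^1_0(0, 2/3). Differentiate via the product rule and integrate the resulting polynomials term by term.
  ∫_0^2/3 u² dx = ∫_0^2/3 (x^6/4 - 2*x^5/3 + 2*x^4/3 - 8*x^3/27 + 4*x^2/81) dx. Term by term:
    ∫_0^2/3 x^6/4 dx = 32/15309;  ∫_0^2/3 -2*x^5/3 dx = -64/6561;  ∫_0^2/3 2*x^4/3 dx = 64/3645;
    ∫_0^2/3 -8*x^3/27 dx = -32/2187;  ∫_0^2/3 4*x^2/81 dx = 32/6561.
  Sum: 32/15309 − 64/6561 + 64/3645 − 32/2187 + 32/6561 = 32/229635.
  ∫_0^2/3 (u')² dx = ∫_0^2/3 (9*x^4/4 - 4*x^3 + 22*x^2/9 - 16*x/27 + 4/81) dx. Term by term:
    ∫_0^2/3 9*x^4/4 dx = 8/135;  ∫_0^2/3 -4*x^3 dx = -16/81;  ∫_0^2/3 22*x^2/9 dx = 176/729;
    ∫_0^2/3 -16*x/27 dx = -32/243;  ∫_0^2/3 4/81 dx = 8/243.
  Sum: 8/135 − 16/81 + 176/729 − 32/243 + 8/243 = 16/3645.
∫_0^2/3 u² dx = 32/229635, so ||u||_L² = 4*sqrt(70)/2835.
∫_0^2/3 (u')² dx = 16/3645, so ||u'||_L² = 4*sqrt(5)/135.
Ratio ||u||_L² / ||u'||_L² = sqrt(14)/21.
Sharp Poincaré constant on H^1_0(0, 2/3) is C_P = L/π = 2/(3*π), achieved by sin(3*π/2·x).
A polynomial bump cannot attain the sharp Poincaré constant (only the first sine eigenfunction does), so the ratio is strictly less than C_P, consistent with ||u||_L² ≤ C_P ||u'||_L².


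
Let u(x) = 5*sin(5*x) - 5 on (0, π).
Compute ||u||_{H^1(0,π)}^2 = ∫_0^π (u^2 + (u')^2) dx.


||u||_{H^1(0,π)}^2 = -20 + 350*π

u'(x) = 25*cos(5*x).
Expand u² and (u')² and integrate term by term on (0, π), using: for integers n ≥ 1, ∫_0^π sin²(nx) dx = ∫_0^π cos²(nx) dx = π/2; for n ≠ n', ∫_0^π sin(nx)sin(n'x) dx = ∫_0^π cos(nx)cos(n'x) dx = 0; and by product-to-sum, ∫_0^π sin(nx)cos(n'x) dx = ½∫_0^π [sin((n+n')x) + sin((n−n')x)] dx, which is 0 when n+n' is even and 2n/(n²−n'²) when n+n' is odd (it need not vanish on (0, π)). For the constant mode: ∫_0^π 1 dx = π, ∫_0^π cos(nx) dx = 0, ∫_0^π sin(nx) dx = (1−(−1)^n)/n.
  u² squared terms: (-5)²·∫1 dx = 25·π = 25*π;  (5)²·∫sin(5x)² dx = 25·π/2 = 25*π/2.
  u² cross terms: 2·(-5)·(5)·∫1·sin(5x) dx = -50·(2/5) = -20.
  So ∫_0^π u² dx = 25*π + 25*π/2 − 20 = -20 + 75*π/2.
  (u')² squared terms: (25)²·∫cos(5x)² dx = 625·π/2 = 625*π/2.
  So ∫_0^π (u')² dx = 625*π/2.
||u||_{H^1}^2 = (-20 + 75*π/2) + (625*π/2) = -20 + 350*π.


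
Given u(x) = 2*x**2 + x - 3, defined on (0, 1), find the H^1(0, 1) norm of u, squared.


||u||_{H^1}^2 = 217/15

The H^1 norm (squared) on an interval (0, L) is
  ||u||_{H^1}^2 = ∫_0^L u(x)^2 dx + ∫_0^L u'(x)^2 dx.
Compute u'(x) = 4*x + 1.
Then u(x)^2 = 4*x**4 + 4*x**3 - 11*x**2 - 6*x + 9 and u'(x)^2 = 16*x**2 + 8*x + 1.
Integrate each monomial from 0 to 1 using ∫_0^1 c·x^n dx = c·1^(n+1)/(n+1):
  ∫_0^1 u(x)^2 dx = ∫_0^1 (4*x^4 + 4*x^3 - 11*x^2 - 6*x + 9) dx. Term by term:
    ∫_0^1 4*x^4 dx = 4/5;  ∫_0^1 4*x^3 dx = 1;  ∫_0^1 -11*x^2 dx = -11/3;
    ∫_0^1 -6*x dx = -3;  ∫_0^1 9 dx = 9.
  Sum: 4/5 + 1 − 11/3 − 3 + 9 = 62/15.
  ∫_0^1 u'(x)^2 dx = ∫_0^1 (16*x^2 + 8*x + 1) dx. Term by term:
    ∫_0^1 16*x^2 dx = 16/3;  ∫_0^1 8*x dx = 4;  ∫_0^1 1 dx = 1.
  Sum: 16/3 + 4 + 1 = 31/3.
Adding: ||u||_{H^1}^2 = 62/15 + 31/3 = 217/15.


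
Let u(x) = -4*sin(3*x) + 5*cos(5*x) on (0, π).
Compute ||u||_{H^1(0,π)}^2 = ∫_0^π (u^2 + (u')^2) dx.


||u||_{H^1(0,π)}^2 = 405*π

u'(x) = -25*sin(5*x) - 12*cos(3*x).
Expand u² and (u')² and integrate term by term on (0, π), using: for integers n ≥ 1, ∫_0^π sin²(nx) dx = ∫_0^π cos²(nx) dx = π/2; for n ≠ n', ∫_0^π sin(nx)sin(n'x) dx = ∫_0^π cos(nx)cos(n'x) dx = 0; and by product-to-sum, ∫_0^π sin(nx)cos(n'x) dx = ½∫_0^π [sin((n+n')x) + sin((n−n')x)] dx, which is 0 when n+n' is even and 2n/(n²−n'²) when n+n' is odd (it need not vanish on (0, π)).
  u² squared terms: (-4)²·∫sin(3x)² dx = 16·π/2 = 8*π;  (5)²·∫cos(5x)² dx = 25·π/2 = 25*π/2.
  u² cross terms: 2·(-4)·(5)·∫sin(3x)·cos(5x) dx = -40·(0) = 0.
  So ∫_0^π u² dx = 8*π + 25*π/2 + 0 = 41*π/2.
  (u')² squared terms: (-25)²·∫sin(5x)² dx = 625·π/2 = 625*π/2;  (-12)²·∫cos(3x)² dx = 144·π/2 = 72*π.
  (u')² cross terms: 2·(-25)·(-12)·∫sin(5x)·cos(3x) dx = 600·(0) = 0.
  So ∫_0^π (u')² dx = 625*π/2 + 72*π + 0 = 769*π/2.
||u||_{H^1}^2 = (41*π/2) + (769*π/2) = 405*π.


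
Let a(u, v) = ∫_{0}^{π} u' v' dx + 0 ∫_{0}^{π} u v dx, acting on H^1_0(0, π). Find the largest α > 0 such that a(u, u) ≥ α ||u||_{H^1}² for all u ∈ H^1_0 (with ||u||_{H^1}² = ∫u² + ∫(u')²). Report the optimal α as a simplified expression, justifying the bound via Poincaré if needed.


α = 1/2

Coercivity of a(·,·) on H^1_0(0, π) means a(u, u) ≥ α ||u||_{H^1}² for every u ∈ H^1_0.
The interval has length L = π, and Poincaré/coercivity depend only on L. Here a(u, u) = ∫(u')² + (0)·∫u².
Here c = 0, so a(u,u) = ∫(u')² alone. The condition a(u,u) ≥ α||u||_{H^1}² reads (1−α)∫(u')² ≥ (α−c)∫u². Any admissible α is ≤ 1 (rapidly oscillating u have ∫u²/∫(u')² → 0), and α = 1 would force 0 ≥ (1−c)∫u², impossible since c < 1; so 1−α > 0. By the sharp Poincaré inequality on H^1_0 of an interval of length L, ∫(u')² ≥ (π/L)²∫u² with equality for the first sine mode sin(π(x−x₀)/L) (x₀ the left endpoint), so the inequality holds for all u iff (1−α)(π/L)² ≥ α − c, i.e. α ≤ ((π/L)² + c)/((π/L)² + 1) = (1 + c(L/π)²)/(1 + (L/π)²). (Direct route, valid since c ≤ 0: Poincaré gives c∫u² ≥ c(L/π)²∫(u')², so a(u,u) ≥ (1 + c(L/π)²)∫(u')², while ||u||_{H^1}² ≤ (1 + (L/π)²)∫(u')²; dividing yields the same α.) With (π/L)² = 1 and c = 0, the largest admissible constant is α = ((π/L)² + c)/((π/L)² + 1).
Simplifying, α = 1/2.


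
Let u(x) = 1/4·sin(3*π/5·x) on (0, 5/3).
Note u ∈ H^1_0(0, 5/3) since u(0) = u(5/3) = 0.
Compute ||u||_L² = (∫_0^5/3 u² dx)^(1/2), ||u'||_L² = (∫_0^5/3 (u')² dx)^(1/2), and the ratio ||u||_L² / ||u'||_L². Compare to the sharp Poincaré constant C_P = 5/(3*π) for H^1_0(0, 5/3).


||u||_L² / ||u'||_L² = 5/(3*π) = C_P.

u(x) = 1/4·sin(3*π/5·x), so u'(x) = 3*π*cos(3*π*x/5)/20.
Writing u(x) = A·sin(kπx/L) with A = 1/4 and k = 1, use ∫_0^L sin²(kπx/L) dx = L/2 and ∫_0^L cos²(kπx/L) dx = L/2.
u² = 1/16·sin²(3*π/5·x) and (u')² = 9*π^2/400·cos²(3*π/5·x), and each of sin², cos² integrates to L/2 = 5/6 over (0, 5/3).
∫_0^5/3 u² dx = 5/96, so ||u||_L² = sqrt(30)/24.
∫_0^5/3 (u')² dx = 3*π^2/160, so ||u'||_L² = sqrt(30)*π/40.
Ratio ||u||_L² / ||u'||_L² = 5/(3*π).
Sharp Poincaré constant on H^1_0(0, 5/3) is C_P = L/π = 5/(3*π), achieved by sin(3*π/5·x).
This is the k = 1 eigenfunction (up to amplitude), so the ratio equals the sharp Poincaré constant exactly.


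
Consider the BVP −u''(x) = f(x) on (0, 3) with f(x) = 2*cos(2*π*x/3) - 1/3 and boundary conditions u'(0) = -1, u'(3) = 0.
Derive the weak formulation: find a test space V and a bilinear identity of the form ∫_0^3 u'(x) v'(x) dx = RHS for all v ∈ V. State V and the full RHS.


V = H^1(0, 3) (v unrestricted at boundary; u is determined up to an additive constant); weak form: ∫_0^3 u'v' dx = ∫_0^3 (2*cos(2*π*x/3) - 1/3) v dx + v(0) for all v ∈ V.

Multiply both sides by a test function v and integrate from 0 to 3:
  ∫_0^3 −u''(x) v(x) dx = ∫_0^3 f(x) v(x) dx.
Integrate the LHS by parts once:
  ∫_0^3 −u'' v dx = −[u'(x) v(x)]_0^3 + ∫_0^3 u'(x) v'(x) dx.
Thus ∫_0^3 u'(x) v'(x) dx = ∫_0^3 f(x) v(x) dx + [u'(x) v(x)]_0^3.
Choose V so that boundary terms are either known or forced to vanish.
u has inhomogeneous Neumann u'(0) = -1, u'(3) = 0. [u' v]_0^3 = (0)·v(3) − (-1)·v(0) = v(0). Take V = H^1(0, 3); boundary term becomes part of RHS.
Weak formulation: find u (satisfying any essential BC) such that ∫_0^3 u'(x) v'(x) dx = ∫_0^3 f v dx + v(0) for all v ∈ V (Neumann data are natural BCs: they enter the RHS as boundary terms).
Substituting f(x) = 2*cos(2*π*x/3) - 1/3, the right-hand side is ∫_0^3 (2*cos(2*π*x/3) - 1/3) v dx + v(0).
Compatibility check (pure Neumann): taking v ≡ 1 ∈ V gives 0 = ∫_0^3 f dx + (0) − (-1), i.e. ∫_0^3 f dx must equal u'(0) − u'(3) = -1. Indeed ∫_0^3 (2*cos(2*π*x/3) - 1/3) dx = -1, so the data are compatible. The solution is then unique only up to an additive constant (fix it e.g. by requiring ∫_0^3 u dx = 0).


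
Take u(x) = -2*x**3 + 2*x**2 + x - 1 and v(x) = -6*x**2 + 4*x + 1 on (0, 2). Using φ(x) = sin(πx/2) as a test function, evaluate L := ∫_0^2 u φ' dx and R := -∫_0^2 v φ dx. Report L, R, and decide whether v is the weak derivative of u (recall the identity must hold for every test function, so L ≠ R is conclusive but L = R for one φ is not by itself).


LHS = -192/π^3 + 28/π, RHS = -192/π^3 + 28/π. Yes, v = u' weakly.

u(x) = -2*x**3 + 2*x**2 + x - 1, classical derivative u'(x) = -6*x**2 + 4*x + 1.
φ(x) = sin(πx/2), so φ'(x) = π*cos(π*x/2)/2.
Note φ(0) = φ(2) = 0, so the boundary term u·φ vanishes.
LHS = ∫_0^2 u(x) φ'(x) dx = ∫_0^2 (-π*x^3*cos(π*x/2) + π*x^2*cos(π*x/2) + π*x*cos(π*x/2)/2 - π*cos(π*x/2)/2) dx. Term by term:
  ∫_0^2 -π*cos(π*x/2)/2 dx = 0;  ∫_0^2 π*x^2*cos(π*x/2) dx = -16/π;  ∫_0^2 π*x*cos(π*x/2)/2 dx = -4/π;
  ∫_0^2 -π*x^3*cos(π*x/2) dx = -192/π^3 + 48/π.
Sum: 0 − 16/π − 4/π + -192/π^3 + 48/π = -192/π^3 + 28/π.
So LHS = -192/π^3 + 28/π.
∫_0^2 v(x) φ(x) dx = ∫_0^2 (-6*x^2*sin(π*x/2) + 4*x*sin(π*x/2) + sin(π*x/2)) dx. Term by term:
  ∫_0^2 -6*x^2*sin(π*x/2) dx = -48/π + 192/π^3;  ∫_0^2 4*x*sin(π*x/2) dx = 16/π;  ∫_0^2 sin(π*x/2) dx = 4/π.
Sum: -48/π + 192/π^3 + 16/π + 4/π = -28/π + 192/π^3.
So RHS = -∫_0^2 v(x) φ(x) dx = -192/π^3 + 28/π.
LHS = RHS, so the identity holds for this test φ.
Moreover u is smooth here and v(x) = u'(x) = -6*x**2 + 4*x + 1 pointwise, so the identity holds for every test function. Hence v is the weak derivative of u.


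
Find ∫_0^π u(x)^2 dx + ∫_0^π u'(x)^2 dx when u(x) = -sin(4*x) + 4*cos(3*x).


||u||_{H^1(0,π)}^2 = -640/7 + 177*π/2

u'(x) = -12*sin(3*x) - 4*cos(4*x).
Expand u² and (u')² and integrate term by term on (0, π), using: for integers n ≥ 1, ∫_0^π sin²(nx) dx = ∫_0^π cos²(nx) dx = π/2; for n ≠ n', ∫_0^π sin(nx)sin(n'x) dx = ∫_0^π cos(nx)cos(n'x) dx = 0; and by product-to-sum, ∫_0^π sin(nx)cos(n'x) dx = ½∫_0^π [sin((n+n')x) + sin((n−n')x)] dx, which is 0 when n+n' is even and 2n/(n²−n'²) when n+n' is odd (it need not vanish on (0, π)).
  u² squared terms: (-1)²·∫sin(4x)² dx = 1·π/2 = π/2;  (4)²·∫cos(3x)² dx = 16·π/2 = 8*π.
  u² cross terms: 2·(-1)·(4)·∫sin(4x)·cos(3x) dx = -8·(8/7) = -64/7.
  So ∫_0^π u² dx = π/2 + 8*π − 64/7 = -64/7 + 17*π/2.
  (u')² squared terms: (-12)²·∫sin(3x)² dx = 144·π/2 = 72*π;  (-4)²·∫cos(4x)² dx = 16·π/2 = 8*π.
  (u')² cross terms: 2·(-12)·(-4)·∫sin(3x)·cos(4x) dx = 96·(-6/7) = -576/7.
  So ∫_0^π (u')² dx = 72*π + 8*π − 576/7 = -576/7 + 80*π.
||u||_{H^1}^2 = (-64/7 + 17*π/2) + (-576/7 + 80*π) = -640/7 + 177*π/2.


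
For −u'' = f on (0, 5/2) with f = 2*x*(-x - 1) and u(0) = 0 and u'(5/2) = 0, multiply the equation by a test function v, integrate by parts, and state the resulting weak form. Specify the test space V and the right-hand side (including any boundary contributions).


V = {v ∈ H^1(0, 5/2) : v(0) = 0} (test functions vanish at x = 0 where u is specified); weak form: ∫_0^5/2 u'v' dx = ∫_0^5/2 (2*x*(-x - 1)) v dx for all v ∈ V.

Multiply both sides by a test function v and integrate from 0 to 5/2:
  ∫_0^5/2 −u''(x) v(x) dx = ∫_0^5/2 f(x) v(x) dx.
Integrate the LHS by parts once:
  ∫_0^5/2 −u'' v dx = −[u'(x) v(x)]_0^5/2 + ∫_0^5/2 u'(x) v'(x) dx.
Thus ∫_0^5/2 u'(x) v'(x) dx = ∫_0^5/2 f(x) v(x) dx + [u'(x) v(x)]_0^5/2.
Choose V so that boundary terms are either known or forced to vanish.
Mixed BC: u(0) = 0 (Dirichlet) and u'(5/2) = 0 (Neumann). Define V = {v ∈ H^1(0, 5/2) : v(0) = 0}. Then [u' v]_0^5/2 = u'(5/2)·v(5/2) − u'(0)·0 = 0.
Weak formulation: find u (satisfying any essential BC) such that ∫_0^5/2 u'(x) v'(x) dx = ∫_0^5/2 f v dx for all v ∈ V (Dirichlet at 0 absorbed into V; the Neumann datum at x = 5/2 is zero, so no boundary term remains).
Substituting f(x) = 2*x*(-x - 1), the right-hand side is ∫_0^5/2 (2*x*(-x - 1)) v dx.


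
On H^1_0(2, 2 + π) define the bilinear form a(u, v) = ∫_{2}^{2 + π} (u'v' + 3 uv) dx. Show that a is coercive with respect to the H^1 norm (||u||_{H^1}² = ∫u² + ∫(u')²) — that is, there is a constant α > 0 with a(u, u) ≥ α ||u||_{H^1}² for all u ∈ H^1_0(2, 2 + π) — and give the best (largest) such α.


α = 1

Coercivity of a(·,·) on H^1_0(2, 2 + π) means a(u, u) ≥ α ||u||_{H^1}² for every u ∈ H^1_0.
The interval has length L = π, and Poincaré/coercivity depend only on L. Here a(u, u) = ∫(u')² + (3)·∫u².
Here c = 3 ≥ 1, so a(u,u) = ∫(u')² + c∫u² ≥ ∫(u')² + ∫u² = ||u||_{H^1}², i.e. α = 1 works. No larger α is possible: a(u,u) ≥ α||u||_{H^1}² means (1−α)∫(u')² ≥ (α−c)∫u², and for the modes u_n = sin(nπ(x−x₀)/L) (x₀ the left endpoint) one has ∫u_n²/∫(u_n')² = (L/(nπ))² → 0, so a(u_n,u_n)/||u_n||_{H^1}² → 1. Hence the optimal constant is α = 1.
Therefore α = 1.


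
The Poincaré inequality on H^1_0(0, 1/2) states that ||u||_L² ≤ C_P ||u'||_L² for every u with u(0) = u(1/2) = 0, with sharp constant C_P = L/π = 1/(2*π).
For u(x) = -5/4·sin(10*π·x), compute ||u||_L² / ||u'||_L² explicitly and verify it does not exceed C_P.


||u||_L² / ||u'||_L² = 1/(10*π) < C_P = 1/(2*π).

u(x) = -5/4·sin(10*π·x), so u'(x) = -25*π*cos(10*π*x)/2.
Writing u(x) = A·sin(kπx/L) with A = -5/4 and k = 5, use ∫_0^L sin²(kπx/L) dx = L/2 and ∫_0^L cos²(kπx/L) dx = L/2.
u² = 25/16·sin²(10*π·x) and (u')² = 625*π^2/4·cos²(10*π·x), and each of sin², cos² integrates to L/2 = 1/4 over (0, 1/2).
∫_0^1/2 u² dx = 25/64, so ||u||_L² = 5/8.
∫_0^1/2 (u')² dx = 625*π^2/16, so ||u'||_L² = 25*π/4.
Ratio ||u||_L² / ||u'||_L² = 1/(10*π).
Sharp Poincaré constant on H^1_0(0, 1/2) is C_P = L/π = 1/(2*π), achieved by sin(2*π·x).
This is the k = 5 harmonic; the ratio L/(kπ) is strictly less than C_P = L/π, consistent with the sharp inequality ||u||_L² ≤ C_P ||u'||_L².


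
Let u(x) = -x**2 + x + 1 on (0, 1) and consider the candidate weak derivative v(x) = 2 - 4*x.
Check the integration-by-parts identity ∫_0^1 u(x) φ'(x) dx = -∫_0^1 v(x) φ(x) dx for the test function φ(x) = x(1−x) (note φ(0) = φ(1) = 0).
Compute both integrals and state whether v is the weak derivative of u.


LHS = 0, RHS = 0. No, v is not the weak derivative of u.

u(x) = -x**2 + x + 1, classical derivative u'(x) = 1 - 2*x.
φ(x) = x(1−x), so φ'(x) = 1 - 2*x.
Note φ(0) = φ(1) = 0, so the boundary term u·φ vanishes.
LHS = ∫_0^1 u(x) φ'(x) dx = ∫_0^1 (2*x^3 - 3*x^2 - x + 1) dx. Term by term:
  ∫_0^1 2*x^3 dx = 1/2;  ∫_0^1 -3*x^2 dx = -1;  ∫_0^1 -x dx = -1/2;
  ∫_0^1 1 dx = 1.
Sum: 1/2 − 1 − 1/2 + 1 = 0.
So LHS = 0.
∫_0^1 v(x) φ(x) dx = ∫_0^1 (4*x^3 - 6*x^2 + 2*x) dx. Term by term:
  ∫_0^1 4*x^3 dx = 1;  ∫_0^1 -6*x^2 dx = -2;  ∫_0^1 2*x dx = 1.
Sum: 1 − 2 + 1 = 0.
So RHS = -∫_0^1 v(x) φ(x) dx = 0.
LHS = RHS, so the identity holds for this particular φ. But this is necessary, not sufficient: a weak derivative must satisfy the identity for EVERY test function in C_c^∞(0, 1).
Here u is smooth, so its weak derivative equals its classical derivative u'(x) = 1 - 2*x. Since v(x) = 2 - 4*x ≠ u'(x), v is NOT the weak derivative of u — the agreement for this single φ is a coincidence (the difference v − u' happens to be L²-orthogonal to this φ).


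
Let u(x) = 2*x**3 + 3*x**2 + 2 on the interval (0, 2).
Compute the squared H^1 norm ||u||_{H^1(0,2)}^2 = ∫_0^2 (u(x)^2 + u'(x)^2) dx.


||u||_{H^1}^2 = 6616/7

The H^1 norm (squared) on an interval (0, L) is
  ||u||_{H^1}^2 = ∫_0^L u(x)^2 dx + ∫_0^L u'(x)^2 dx.
Compute u'(x) = 6*x**2 + 6*x.
Then u(x)^2 = 4*x**6 + 12*x**5 + 9*x**4 + 8*x**3 + 12*x**2 + 4 and u'(x)^2 = 36*x**4 + 72*x**3 + 36*x**2.
Integrate each monomial from 0 to 2 using ∫_0^2 c·x^n dx = c·2^(n+1)/(n+1):
  ∫_0^2 u(x)^2 dx = ∫_0^2 (4*x^6 + 12*x^5 + 9*x^4 + 8*x^3 + 12*x^2 + 4) dx. Term by term:
    ∫_0^2 4*x^6 dx = 512/7;  ∫_0^2 12*x^5 dx = 128;  ∫_0^2 9*x^4 dx = 288/5;
    ∫_0^2 8*x^3 dx = 32;  ∫_0^2 12*x^2 dx = 32;  ∫_0^2 4 dx = 8.
  Sum: 512/7 + 128 + 288/5 + 32 + 32 + 8 = 11576/35.
  ∫_0^2 u'(x)^2 dx = ∫_0^2 (36*x^4 + 72*x^3 + 36*x^2) dx. Term by term:
    ∫_0^2 36*x^4 dx = 1152/5;  ∫_0^2 72*x^3 dx = 288;  ∫_0^2 36*x^2 dx = 96.
  Sum: 1152/5 + 288 + 96 = 3072/5.
Adding: ||u||_{H^1}^2 = 11576/35 + 3072/5 = 6616/7.


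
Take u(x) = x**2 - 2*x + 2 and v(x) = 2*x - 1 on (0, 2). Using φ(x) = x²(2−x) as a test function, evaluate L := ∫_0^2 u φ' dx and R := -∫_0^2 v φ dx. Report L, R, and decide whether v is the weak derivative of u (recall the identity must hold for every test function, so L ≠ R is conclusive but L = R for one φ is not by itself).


LHS = -8/15, RHS = -28/15. No, v is not the weak derivative of u.

u(x) = x**2 - 2*x + 2, classical derivative u'(x) = 2*x - 2.
φ(x) = x²(2−x), so φ'(x) = x*(4 - 3*x).
Note φ(0) = φ(2) = 0, so the boundary term u·φ vanishes.
LHS = ∫_0^2 u(x) φ'(x) dx = ∫_0^2 (-3*x^4 + 10*x^3 - 14*x^2 + 8*x) dx. Term by term:
  ∫_0^2 -3*x^4 dx = -96/5;  ∫_0^2 10*x^3 dx = 40;  ∫_0^2 -14*x^2 dx = -112/3;
  ∫_0^2 8*x dx = 16.
Sum: -96/5 + 40 − 112/3 + 16 = -8/15.
So LHS = -8/15.
∫_0^2 v(x) φ(x) dx = ∫_0^2 (-2*x^4 + 5*x^3 - 2*x^2) dx. Term by term:
  ∫_0^2 -2*x^4 dx = -64/5;  ∫_0^2 5*x^3 dx = 20;  ∫_0^2 -2*x^2 dx = -16/3.
Sum: -64/5 + 20 − 16/3 = 28/15.
So RHS = -∫_0^2 v(x) φ(x) dx = -28/15.
LHS − RHS = 4/3 ≠ 0, so the identity fails.
(For a valid weak derivative the identity must hold for EVERY test function, in particular this one. The failure shows v is NOT the weak derivative of u.)
Correct weak derivative would be u'(x) = 2*x - 2.


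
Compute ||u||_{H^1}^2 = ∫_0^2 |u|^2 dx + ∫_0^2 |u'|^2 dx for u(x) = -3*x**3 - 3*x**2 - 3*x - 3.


||u||_{H^1}^2 = 72792/35

The H^1 norm (squared) on an interval (0, L) is
  ||u||_{H^1}^2 = ∫_0^L u(x)^2 dx + ∫_0^L u'(x)^2 dx.
Compute u'(x) = -9*x**2 - 6*x - 3.
Then u(x)^2 = 9*x**6 + 18*x**5 + 27*x**4 + 36*x**3 + 27*x**2 + 18*x + 9 and u'(x)^2 = 81*x**4 + 108*x**3 + 90*x**2 + 36*x + 9.
Integrate each monomial from 0 to 2 using ∫_0^2 c·x^n dx = c·2^(n+1)/(n+1):
  ∫_0^2 u(x)^2 dx = ∫_0^2 (9*x^6 + 18*x^5 + 27*x^4 + 36*x^3 + 27*x^2 + 18*x + 9) dx. Term by term:
    ∫_0^2 9*x^6 dx = 1152/7;  ∫_0^2 18*x^5 dx = 192;  ∫_0^2 27*x^4 dx = 864/5;
    ∫_0^2 36*x^3 dx = 144;  ∫_0^2 27*x^2 dx = 72;  ∫_0^2 18*x dx = 36;
    ∫_0^2 9 dx = 18.
  Sum: 1152/7 + 192 + 864/5 + 144 + 72 + 36 + 18 = 27978/35.
  ∫_0^2 u'(x)^2 dx = ∫_0^2 (81*x^4 + 108*x^3 + 90*x^2 + 36*x + 9) dx. Term by term:
    ∫_0^2 81*x^4 dx = 2592/5;  ∫_0^2 108*x^3 dx = 432;  ∫_0^2 90*x^2 dx = 240;
    ∫_0^2 36*x dx = 72;  ∫_0^2 9 dx = 18.
  Sum: 2592/5 + 432 + 240 + 72 + 18 = 6402/5.
Adding: ||u||_{H^1}^2 = 27978/35 + 6402/5 = 72792/35.


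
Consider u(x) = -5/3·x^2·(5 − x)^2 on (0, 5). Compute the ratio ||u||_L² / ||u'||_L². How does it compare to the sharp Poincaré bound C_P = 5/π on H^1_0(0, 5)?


||u||_L² / ||u'||_L² = 5*sqrt(3)/6 < C_P = 5/π.

u(x) = -5/3·x^2·(5 − x)^2, so u'(x) = 10*x*(x*(5 - x) - (x - 5)^2)/3.
u(x) = -5/3·x^2·(5 − x)^2 vanishes at x = 0 and x = 5, so u ∈ H^1_0(0, 5). Differentiate via the product rule and integrate the resulting polynomials term by term.
  ∫_0^5 u² dx = ∫_0^5 (25*x^8/9 - 500*x^7/9 + 1250*x^6/3 - 12500*x^5/9 + 15625*x^4/9) dx. Term by term:
    ∫_0^5 25*x^8/9 dx = 48828125/81;  ∫_0^5 -500*x^7/9 dx = -48828125/18;  ∫_0^5 1250*x^6/3 dx = 97656250/21;
    ∫_0^5 -12500*x^5/9 dx = -97656250/27;  ∫_0^5 15625*x^4/9 dx = 9765625/9.
  Sum: 48828125/81 − 48828125/18 + 97656250/21 − 97656250/27 + 9765625/9 = 9765625/1134.
  ∫_0^5 (u')² dx = ∫_0^5 (400*x^6/9 - 2000*x^5/3 + 32500*x^4/9 - 25000*x^3/3 + 62500*x^2/9) dx. Term by term:
    ∫_0^5 400*x^6/9 dx = 31250000/63;  ∫_0^5 -2000*x^5/3 dx = -15625000/9;  ∫_0^5 32500*x^4/9 dx = 20312500/9;
    ∫_0^5 -25000*x^3/3 dx = -3906250/3;  ∫_0^5 62500*x^2/9 dx = 7812500/27.
  Sum: 31250000/63 − 15625000/9 + 20312500/9 − 3906250/3 + 7812500/27 = 781250/189.
∫_0^5 u² dx = 9765625/1134, so ||u||_L² = 3125*sqrt(14)/126.
∫_0^5 (u')² dx = 781250/189, so ||u'||_L² = 625*sqrt(42)/63.
Ratio ||u||_L² / ||u'||_L² = 5*sqrt(3)/6.
Sharp Poincaré constant on H^1_0(0, 5) is C_P = L/π = 5/π, achieved by sin(π/5·x).
A polynomial bump cannot attain the sharp Poincaré constant (only the first sine eigenfunction does), so the ratio is strictly less than C_P, consistent with ||u||_L² ≤ C_P ||u'||_L².


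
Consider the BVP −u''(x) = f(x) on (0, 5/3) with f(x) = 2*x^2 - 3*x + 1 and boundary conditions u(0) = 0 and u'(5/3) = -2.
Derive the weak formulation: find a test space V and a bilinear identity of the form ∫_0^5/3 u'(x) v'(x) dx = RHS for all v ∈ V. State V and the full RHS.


V = {v ∈ H^1(0, 5/3) : v(0) = 0} (test functions vanish at x = 0 where u is specified); weak form: ∫_0^5/3 u'v' dx = ∫_0^5/3 (2*x^2 - 3*x + 1) v dx − 2·v(5/3) for all v ∈ V.

Multiply both sides by a test function v and integrate from 0 to 5/3:
  ∫_0^5/3 −u''(x) v(x) dx = ∫_0^5/3 f(x) v(x) dx.
Integrate the LHS by parts once:
  ∫_0^5/3 −u'' v dx = −[u'(x) v(x)]_0^5/3 + ∫_0^5/3 u'(x) v'(x) dx.
Thus ∫_0^5/3 u'(x) v'(x) dx = ∫_0^5/3 f(x) v(x) dx + [u'(x) v(x)]_0^5/3.
Choose V so that boundary terms are either known or forced to vanish.
Mixed BC: u(0) = 0 (Dirichlet) and u'(5/3) = -2 (Neumann). Define V = {v ∈ H^1(0, 5/3) : v(0) = 0}. Then [u' v]_0^5/3 = u'(5/3)·v(5/3) − u'(0)·0 = − 2·v(5/3).
Weak formulation: find u (satisfying any essential BC) such that ∫_0^5/3 u'(x) v'(x) dx = ∫_0^5/3 f v dx − 2·v(5/3) for all v ∈ V (Dirichlet at 0 absorbed into V; Neumann datum at x = 5/3 contributes the boundary term).
Substituting f(x) = 2*x^2 - 3*x + 1, the right-hand side is ∫_0^5/3 (2*x^2 - 3*x + 1) v dx − 2·v(5/3).


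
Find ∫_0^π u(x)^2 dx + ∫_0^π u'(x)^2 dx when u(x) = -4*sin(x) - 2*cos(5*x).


||u||_{H^1(0,π)}^2 = 68*π

u'(x) = 10*sin(5*x) - 4*cos(x).
Expand u² and (u')² and integrate term by term on (0, π), using: for integers n ≥ 1, ∫_0^π sin²(nx) dx = ∫_0^π cos²(nx) dx = π/2; for n ≠ n', ∫_0^π sin(nx)sin(n'x) dx = ∫_0^π cos(nx)cos(n'x) dx = 0; and by product-to-sum, ∫_0^π sin(nx)cos(n'x) dx = ½∫_0^π [sin((n+n')x) + sin((n−n')x)] dx, which is 0 when n+n' is even and 2n/(n²−n'²) when n+n' is odd (it need not vanish on (0, π)).
  u² squared terms: (-4)²·∫sin(x)² dx = 16·π/2 = 8*π;  (-2)²·∫cos(5x)² dx = 4·π/2 = 2*π.
  u² cross terms: 2·(-4)·(-2)·∫sin(x)·cos(5x) dx = 16·(0) = 0.
  So ∫_0^π u² dx = 8*π + 2*π + 0 = 10*π.
  (u')² squared terms: (-4)²·∫cos(x)² dx = 16·π/2 = 8*π;  (10)²·∫sin(5x)² dx = 100·π/2 = 50*π.
  (u')² cross terms: 2·(-4)·(10)·∫cos(x)·sin(5x) dx = -80·(0) = 0.
  So ∫_0^π (u')² dx = 8*π + 50*π + 0 = 58*π.
||u||_{H^1}^2 = (10*π) + (58*π) = 68*π.


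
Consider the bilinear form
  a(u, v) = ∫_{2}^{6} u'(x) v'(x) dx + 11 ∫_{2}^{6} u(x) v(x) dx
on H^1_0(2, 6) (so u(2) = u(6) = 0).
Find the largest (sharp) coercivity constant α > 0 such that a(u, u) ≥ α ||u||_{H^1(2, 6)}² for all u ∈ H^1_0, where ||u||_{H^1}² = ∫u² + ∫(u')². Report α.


α = 1

Coercivity of a(·,·) on H^1_0(2, 6) means a(u, u) ≥ α ||u||_{H^1}² for every u ∈ H^1_0.
The interval has length L = 4, and Poincaré/coercivity depend only on L. Here a(u, u) = ∫(u')² + (11)·∫u².
Here c = 11 ≥ 1, so a(u,u) = ∫(u')² + c∫u² ≥ ∫(u')² + ∫u² = ||u||_{H^1}², i.e. α = 1 works. No larger α is possible: a(u,u) ≥ α||u||_{H^1}² means (1−α)∫(u')² ≥ (α−c)∫u², and for the modes u_n = sin(nπ(x−x₀)/L) (x₀ the left endpoint) one has ∫u_n²/∫(u_n')² = (L/(nπ))² → 0, so a(u_n,u_n)/||u_n||_{H^1}² → 1. Hence the optimal constant is α = 1.
Therefore α = 1.


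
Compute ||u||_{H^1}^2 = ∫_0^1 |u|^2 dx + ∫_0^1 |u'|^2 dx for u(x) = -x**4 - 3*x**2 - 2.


||u||_{H^1}^2 = 11168/315

The H^1 norm (squared) on an interval (0, L) is
  ||u||_{H^1}^2 = ∫_0^L u(x)^2 dx + ∫_0^L u'(x)^2 dx.
Compute u'(x) = -4*x**3 - 6*x.
Then u(x)^2 = x**8 + 6*x**6 + 13*x**4 + 12*x**2 + 4 and u'(x)^2 = 16*x**6 + 48*x**4 + 36*x**2.
Integrate each monomial from 0 to 1 using ∫_0^1 c·x^n dx = c·1^(n+1)/(n+1):
  ∫_0^1 u(x)^2 dx = ∫_0^1 (x^8 + 6*x^6 + 13*x^4 + 12*x^2 + 4) dx. Term by term:
    ∫_0^1 x^8 dx = 1/9;  ∫_0^1 6*x^6 dx = 6/7;  ∫_0^1 13*x^4 dx = 13/5;
    ∫_0^1 12*x^2 dx = 4;  ∫_0^1 4 dx = 4.
  Sum: 1/9 + 6/7 + 13/5 + 4 + 4 = 3644/315.
  ∫_0^1 u'(x)^2 dx = ∫_0^1 (16*x^6 + 48*x^4 + 36*x^2) dx. Term by term:
    ∫_0^1 16*x^6 dx = 16/7;  ∫_0^1 48*x^4 dx = 48/5;  ∫_0^1 36*x^2 dx = 12.
  Sum: 16/7 + 48/5 + 12 = 836/35.
Adding: ||u||_{H^1}^2 = 3644/315 + 836/35 = 11168/315.


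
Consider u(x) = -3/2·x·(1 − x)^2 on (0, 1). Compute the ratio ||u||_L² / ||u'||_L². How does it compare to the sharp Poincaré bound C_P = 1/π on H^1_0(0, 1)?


||u||_L² / ||u'||_L² = sqrt(14)/14 < C_P = 1/π.

u(x) = -3/2·x·(1 − x)^2, so u'(x) = -9*x^2/2 + 6*x - 3/2.
u(x) = -3/2·x·(1 − x)^2 vanishes at x = 0 and x = 1, so u ∈ H^1_0(0, 1). Differentiate via the product rule and integrate the resulting polynomials term by term.
  ∫_0^1 u² dx = ∫_0^1 (9*x^6/4 - 9*x^5 + 27*x^4/2 - 9*x^3 + 9*x^2/4) dx. Term by term:
    ∫_0^1 9*x^6/4 dx = 9/28;  ∫_0^1 -9*x^5 dx = -3/2;  ∫_0^1 27*x^4/2 dx = 27/10;
    ∫_0^1 -9*x^3 dx = -9/4;  ∫_0^1 9*x^2/4 dx = 3/4.
  Sum: 9/28 − 3/2 + 27/10 − 9/4 + 3/4 = 3/140.
  ∫_0^1 (u')² dx = ∫_0^1 (81*x^4/4 - 54*x^3 + 99*x^2/2 - 18*x + 9/4) dx. Term by term:
    ∫_0^1 81*x^4/4 dx = 81/20;  ∫_0^1 -54*x^3 dx = -27/2;  ∫_0^1 99*x^2/2 dx = 33/2;
    ∫_0^1 -18*x dx = -9;  ∫_0^1 9/4 dx = 9/4.
  Sum: 81/20 − 27/2 + 33/2 − 9 + 9/4 = 3/10.
∫_0^1 u² dx = 3/140, so ||u||_L² = sqrt(105)/70.
∫_0^1 (u')² dx = 3/10, so ||u'||_L² = sqrt(30)/10.
Ratio ||u||_L² / ||u'||_L² = sqrt(14)/14.
Sharp Poincaré constant on H^1_0(0, 1) is C_P = L/π = 1/π, achieved by sin(π·x).
A polynomial bump cannot attain the sharp Poincaré constant (only the first sine eigenfunction does), so the ratio is strictly less than C_P, consistent with ||u||_L² ≤ C_P ||u'||_L².
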